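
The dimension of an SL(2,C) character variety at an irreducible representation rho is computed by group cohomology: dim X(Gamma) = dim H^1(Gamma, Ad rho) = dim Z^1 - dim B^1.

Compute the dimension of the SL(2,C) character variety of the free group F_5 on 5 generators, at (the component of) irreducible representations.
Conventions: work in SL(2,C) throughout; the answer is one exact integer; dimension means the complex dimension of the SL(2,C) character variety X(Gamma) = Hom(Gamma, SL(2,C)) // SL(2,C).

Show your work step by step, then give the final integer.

The free group F_5: 5 generators, no relators.
Z^1(Gamma, Ad rho) = (sl_2)^5: a cocycle is a free choice of one sl_2 vector per generator, so dim Z^1 = 3*5 = 15.
At an irreducible rho the centralizer of the image in sl_2 is 0, so the coboundary map sl_2 -> Z^1 is injective: dim B^1 = 3.
dim X = dim H^1 = dim Z^1 - dim B^1 = 15 - 3 = 12.

12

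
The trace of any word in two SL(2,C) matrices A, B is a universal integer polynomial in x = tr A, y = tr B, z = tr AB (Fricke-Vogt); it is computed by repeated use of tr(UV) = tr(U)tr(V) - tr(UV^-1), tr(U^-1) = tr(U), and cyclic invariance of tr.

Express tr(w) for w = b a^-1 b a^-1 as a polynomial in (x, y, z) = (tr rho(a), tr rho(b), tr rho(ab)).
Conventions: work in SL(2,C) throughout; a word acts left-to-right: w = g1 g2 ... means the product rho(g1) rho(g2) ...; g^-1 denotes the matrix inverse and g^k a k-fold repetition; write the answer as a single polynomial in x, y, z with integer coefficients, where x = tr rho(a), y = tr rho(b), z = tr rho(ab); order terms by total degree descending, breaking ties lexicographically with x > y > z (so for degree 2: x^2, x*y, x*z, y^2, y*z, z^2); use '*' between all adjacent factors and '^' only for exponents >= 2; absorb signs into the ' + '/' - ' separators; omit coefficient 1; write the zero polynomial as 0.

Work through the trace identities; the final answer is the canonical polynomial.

trace(b^2) = trace(b) trace(b) - trace(1)  (reduce the b square) = y^2 - 2
next, trace(b^2 a) = trace(b) trace(a b) - trace(a)  (reduce the b square) = y*z - x
next, trace(b a^-1 b) = trace(b^2) trace(a) - trace(b^2 a)  (eliminate a^-1) = x*y^2 - y*z - x
trace(b a b a) = trace(b a) trace(b a) - trace(1)  (split on b) = z^2 - 2
and trace(b a^-1 b a) = trace(b a b) trace(a) - trace(b a b a)  (eliminate a^-1) = x*y*z - x^2 - z^2 + 2
trace(b a^-1 b a^-1) = trace(b a^-1 b) trace(a) - trace(b a^-1 b a)  (eliminate a^-1) = x^2*y^2 - 2*x*y*z + z^2 - 2

x^2*y^2 - 2*x*y*z + z^2 - 2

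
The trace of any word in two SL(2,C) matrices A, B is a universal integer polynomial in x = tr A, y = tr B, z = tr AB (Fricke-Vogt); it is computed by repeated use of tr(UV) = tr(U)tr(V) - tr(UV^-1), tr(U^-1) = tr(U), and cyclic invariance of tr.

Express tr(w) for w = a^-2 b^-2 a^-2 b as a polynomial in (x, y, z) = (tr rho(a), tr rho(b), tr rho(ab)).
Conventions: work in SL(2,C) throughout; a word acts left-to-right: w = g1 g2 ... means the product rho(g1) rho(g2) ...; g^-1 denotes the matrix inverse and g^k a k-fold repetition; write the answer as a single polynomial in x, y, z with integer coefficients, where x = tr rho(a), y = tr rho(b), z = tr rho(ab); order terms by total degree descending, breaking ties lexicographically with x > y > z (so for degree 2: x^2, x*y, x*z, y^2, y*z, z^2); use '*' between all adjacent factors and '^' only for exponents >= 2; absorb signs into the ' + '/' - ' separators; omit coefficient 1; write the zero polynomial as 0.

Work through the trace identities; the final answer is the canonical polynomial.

x^3*y^2*z - x^4*y - x^2*y^3 - x^2*y*z^2 + x^3*z + 3*x^2*y - 2*x*z + y

apply: tr(b a^-1) = tr(b)*tr(a) - tr(b a) = x*y - z
tr(a^-1 b a^-1) = tr(b a^-1)*tr(a) - tr(b) = x^2*y - x*z - y
tr(a^-2 b a^-1) = tr(a^-1 b a^-1)*tr(a) - tr(a^-1 b) = x^3*y - x^2*z - 2*x*y + z
use: tr(b^2) = tr(b)*tr(b) - tr(1) = y^2 - 2
apply: tr(b^2 a) = tr(b)*tr(a b) - tr(a) = y*z - x
tr(b a^-1 b) = tr(b^2)*tr(a) - tr(b^2 a) = x*y^2 - y*z - x
use: tr(b a b a) = tr(b a)*tr(b a) - tr(1) = z^2 - 2
use: tr(b a^-1 b a) = tr(b a b)*tr(a) - tr(b a b a) = x*y*z - x^2 - z^2 + 2
use: tr(b a^-1 b a^-1) = tr(b a^-1 b)*tr(a) - tr(b a^-1 b a) = x^2*y^2 - 2*x*y*z + z^2 - 2
use: tr(a^-2 b a^-1 b) = tr(b a^-1 b a^-1)*tr(a) - tr(b a^-1 b) = x^3*y^2 - 2*x^2*y*z - x*y^2 + x*z^2 + y*z - x
tr(a^-1 b^-1 a^-2 b) = tr(a^-2 b a^-1)*tr(b) - tr(a^-2 b a^-1 b) = x^2*y*z - x*y^2 - x*z^2 + x
use: tr(a^-2) = tr(a^-1)*tr(a) - tr(1) = x^2 - 2
apply: tr(a^-2 b a^-2 b^-1) = tr(a^-1 b^-1 a^-2 b)*tr(a) - tr(a^-1 b^-1 a^-2 b a) = x^3*y*z - x^2*y^2 - x^2*z^2 + 2
use: tr(a^-2 b a^-2) = tr(a^-3 b)*tr(a) - tr(a^-3 b a) = x^4*y - x^3*z - 3*x^2*y + 2*x*z + y
apply: tr(a^-2 b^-2 a^-2 b) = tr(a^-2 b a^-2 b^-1)*tr(b) - tr(a^-2 b a^-2) = x^3*y^2*z - x^4*y - x^2*y^3 - x^2*y*z^2 + x^3*z + 3*x^2*y - 2*x*z + y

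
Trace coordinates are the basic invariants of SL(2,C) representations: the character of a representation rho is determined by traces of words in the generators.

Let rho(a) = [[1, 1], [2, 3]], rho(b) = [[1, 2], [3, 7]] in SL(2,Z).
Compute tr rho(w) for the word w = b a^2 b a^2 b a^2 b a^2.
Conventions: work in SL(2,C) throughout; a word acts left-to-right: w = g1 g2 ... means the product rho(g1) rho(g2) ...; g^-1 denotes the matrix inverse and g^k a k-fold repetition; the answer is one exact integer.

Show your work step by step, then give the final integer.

rho(b) = [[1, 2], [3, 7]]
... * rho(a) = [[1, 1], [2, 3]]  ->  [[5, 7], [17, 24]]
... * rho(a) = [[1, 1], [2, 3]]  ->  [[19, 26], [65, 89]]
... * rho(b) = [[1, 2], [3, 7]]  ->  [[97, 220], [332, 753]]
... * rho(a) = [[1, 1], [2, 3]]  ->  [[537, 757], [1838, 2591]]
... * rho(a) = [[1, 1], [2, 3]]  ->  [[2051, 2808], [7020, 9611]]
... * rho(b) = [[1, 2], [3, 7]]  ->  [[10475, 23758], [35853, 81317]]
... * rho(a) = [[1, 1], [2, 3]]  ->  [[57991, 81749], [198487, 279804]]
... * rho(a) = [[1, 1], [2, 3]]  ->  [[221489, 303238], [758095, 1037899]]
... * rho(b) = [[1, 2], [3, 7]]  ->  [[1131203, 2565644], [3871792, 8781483]]
... * rho(a) = [[1, 1], [2, 3]]  ->  [[6262491, 8828135], [21434758, 30216241]]
... * rho(a) = [[1, 1], [2, 3]]  ->  [[23918761, 32746896], [81867240, 112083481]]
tr = 23918761 + 112083481 = 136002242

136002242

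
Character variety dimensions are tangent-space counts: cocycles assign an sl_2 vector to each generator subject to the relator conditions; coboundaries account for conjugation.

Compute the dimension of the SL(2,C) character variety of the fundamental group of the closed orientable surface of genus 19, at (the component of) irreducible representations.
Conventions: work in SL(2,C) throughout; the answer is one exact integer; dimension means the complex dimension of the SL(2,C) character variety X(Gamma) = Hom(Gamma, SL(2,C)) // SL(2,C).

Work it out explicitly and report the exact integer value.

108

Gamma = pi_1(Sigma_19) = < a_1, b_1, ..., a_19, b_19 | prod [a_i, b_i] > has 2g = 38 generators and 1 relator.
Before the relator condition, cocycle space has dim 3*38 = 114.
At an irreducible rho, H^2 = coker(d_2) vanishes (Poincare duality: H^2 is dual to H^0 = invariants = 0), so d_2 is surjective onto sl_2 and dim Z^1 = 114 - 3 = 111.
As always at irreducible rho, dim B^1 = 3.
Hence dim X = 111 - 3 = 108.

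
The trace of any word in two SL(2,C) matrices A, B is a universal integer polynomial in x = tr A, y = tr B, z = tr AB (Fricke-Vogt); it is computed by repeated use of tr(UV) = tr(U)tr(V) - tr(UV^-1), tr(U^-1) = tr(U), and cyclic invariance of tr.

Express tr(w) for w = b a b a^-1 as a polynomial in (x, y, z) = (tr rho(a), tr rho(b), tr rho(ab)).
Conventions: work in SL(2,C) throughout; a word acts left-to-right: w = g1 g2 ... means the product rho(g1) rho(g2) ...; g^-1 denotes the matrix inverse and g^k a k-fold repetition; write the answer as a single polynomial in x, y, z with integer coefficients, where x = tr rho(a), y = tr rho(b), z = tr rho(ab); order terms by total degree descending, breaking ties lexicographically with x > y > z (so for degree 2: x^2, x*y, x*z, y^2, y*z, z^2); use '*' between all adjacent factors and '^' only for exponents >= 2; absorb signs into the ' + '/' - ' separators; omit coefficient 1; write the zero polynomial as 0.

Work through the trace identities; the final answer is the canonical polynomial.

x*y*z - x^2 - z^2 + 2

trace(b a b) = trace(b)*trace(a b) - trace(a) = y*z - x
so trace(b a b a) = trace(a b)*trace(a b) - trace(1) = z^2 - 2
reduce: trace(b a b a^-1) = trace(b a b)*trace(a) - trace(b a b a) = x*y*z - x^2 - z^2 + 2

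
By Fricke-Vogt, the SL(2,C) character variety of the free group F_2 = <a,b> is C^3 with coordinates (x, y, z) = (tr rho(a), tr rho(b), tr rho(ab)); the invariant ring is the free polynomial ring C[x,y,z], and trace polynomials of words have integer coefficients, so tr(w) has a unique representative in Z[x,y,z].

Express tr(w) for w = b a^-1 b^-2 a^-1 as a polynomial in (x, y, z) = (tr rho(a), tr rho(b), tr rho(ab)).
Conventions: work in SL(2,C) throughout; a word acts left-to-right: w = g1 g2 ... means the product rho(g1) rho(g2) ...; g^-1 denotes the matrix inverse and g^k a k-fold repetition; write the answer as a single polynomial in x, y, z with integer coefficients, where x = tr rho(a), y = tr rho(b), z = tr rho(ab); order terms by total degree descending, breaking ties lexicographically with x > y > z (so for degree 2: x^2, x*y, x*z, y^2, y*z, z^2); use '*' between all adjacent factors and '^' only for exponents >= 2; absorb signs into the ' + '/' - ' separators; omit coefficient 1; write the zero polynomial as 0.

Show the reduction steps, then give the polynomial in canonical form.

tr(a^-1) = tr(a) = x
use: tr(a b a) = tr(a) * tr(b a) - tr(b)  (reduce the a square) = x*z - y
apply: tr(a b a b) = tr(a b) * tr(a b) - tr(1)  (split on a) = z^2 - 2
tr(b a b^-1 a) = tr(a b a) * tr(b) - tr(a b a b)  (eliminate b^-1) = x*y*z - y^2 - z^2 + 2
tr(b^-1 a^-1 b a) = tr(b a b^-1) * tr(a) - tr(b a b^-1 a)  (eliminate a^-1) = -x*y*z + x^2 + y^2 + z^2 - 2
use: tr(b^-1 a^-1 b a^-1) = tr(b^-1 a^-1 b) * tr(a) - tr(b^-1 a^-1 b a)  (eliminate a^-1) = x*y*z - y^2 - z^2 + 2
use: tr(b a^-1) = tr(b) * tr(a) - tr(b a)  (eliminate a^-1) = x*y - z
apply: tr(a^-1 b a^-1) = tr(b a^-1) * tr(a) - tr(b)  (eliminate a^-1) = x^2*y - x*z - y
tr(b a^-1 b^-2 a^-1) = tr(b^-1 a^-1 b a^-1) * tr(b) - tr(b^-1 a^-1 b a^-1 b)  (eliminate b^-1) = x*y^2*z - x^2*y - y^3 - y*z^2 + x*z + 3*y

x*y^2*z - x^2*y - y^3 - y*z^2 + x*z + 3*y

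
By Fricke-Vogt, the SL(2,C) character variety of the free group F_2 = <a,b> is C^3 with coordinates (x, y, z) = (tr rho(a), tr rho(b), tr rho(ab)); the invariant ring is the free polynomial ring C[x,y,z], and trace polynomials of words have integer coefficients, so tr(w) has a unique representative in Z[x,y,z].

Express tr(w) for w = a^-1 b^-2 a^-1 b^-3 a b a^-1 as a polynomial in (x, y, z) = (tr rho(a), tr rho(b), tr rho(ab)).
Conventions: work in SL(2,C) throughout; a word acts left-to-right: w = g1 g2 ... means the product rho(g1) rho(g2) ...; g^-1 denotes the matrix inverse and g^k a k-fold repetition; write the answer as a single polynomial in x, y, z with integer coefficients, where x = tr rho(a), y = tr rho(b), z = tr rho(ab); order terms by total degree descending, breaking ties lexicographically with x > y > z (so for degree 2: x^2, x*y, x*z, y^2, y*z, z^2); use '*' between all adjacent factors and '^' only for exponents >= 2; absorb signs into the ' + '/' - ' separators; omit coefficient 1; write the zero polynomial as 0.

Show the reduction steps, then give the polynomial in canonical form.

trace(b^-1 a) = trace(a)*trace(b) - trace(a b) = x*y - z
reduce: trace(a b^-2) = trace(b^-1 a)*trace(b) - trace(b^-1 a b) = x*y^2 - y*z - x
trace(b^-3 a) = trace(a b^-2)*trace(b) - trace(a b^-1) = x*y^3 - y^2*z - 2*x*y + z
trace(b^-4 a) = trace(b^-3 a)*trace(b) - trace(b^-3 a b) = x*y^4 - y^3*z - 3*x*y^2 + 2*y*z + x
trace(a b a) = trace(a)*trace(b a) - trace(b) = x*z - y
so trace(a b a b) = trace(b a)*trace(b a) - trace(1)   [split at repeated b] = z^2 - 2
trace(a b a b^-1) = trace(a b a)*trace(b) - trace(a b a b) = x*y*z - y^2 - z^2 + 2
so trace(a b a b^-2) = trace(a b a b^-1)*trace(b) - trace(a b a) = x*y^2*z - y^3 - y*z^2 - x*z + 3*y
trace(b^-2 a b a b^-1) = trace(a b a b^-2)*trace(b) - trace(a b a b^-1) = x*y^3*z - y^4 - y^2*z^2 - 2*x*y*z + 4*y^2 + z^2 - 2
trace(b^-3 a b a b^-1) = trace(b^-2 a b a b^-1)*trace(b) - trace(b^-2 a b a) = x*y^4*z - y^5 - y^3*z^2 - 3*x*y^2*z + 5*y^3 + 2*y*z^2 + x*z - 5*y
so trace(b^-5 a b a) = trace(b^-3 a b a b^-1)*trace(b) - trace(b^-3 a b a) = x*y^5*z - y^6 - y^4*z^2 - 4*x*y^3*z + 6*y^4 + 3*y^2*z^2 + 3*x*y*z - 9*y^2 - z^2 + 2
so trace(b^-5 a b a^-1) = trace(b^-5 a b)*trace(a) - trace(b^-5 a b a) = -x*y^5*z + x^2*y^4 + y^6 + y^4*z^2 + 3*x*y^3*z - 3*x^2*y^2 - 6*y^4 - 3*y^2*z^2 - x*y*z + x^2 + 9*y^2 + z^2 - 2
trace(b^-3 a b a^-2 b^-2) = trace(b^-5 a b a^-1)*trace(a) - trace(b^-5 a b) = -x^2*y^5*z + x^3*y^4 + x*y^6 + x*y^4*z^2 + 3*x^2*y^3*z - 3*x^3*y^2 - 7*x*y^4 - 3*x*y^2*z^2 - x^2*y*z + y^3*z + x^3 + 12*x*y^2 + x*z^2 - 2*y*z - 3*x
trace(a^2) = trace(a)*trace(a) - trace(1) = x^2 - 2
so trace(b a^2 b) = trace(b)*trace(a^2 b) - trace(a^2) = x*y*z - x^2 - y^2 + 2
so trace(b a b) = trace(b)*trace(a b) - trace(a) = y*z - x
trace(b a^2 b a) = trace(a)*trace(b a b a) - trace(b a b) = x*z^2 - y*z - x
trace(a^2 b a^-1 b) = trace(b a^2 b)*trace(a) - trace(b a^2 b a) = x^2*y*z - x^3 - x*y^2 - x*z^2 + y*z + 3*x
trace(a b a^-1 b^-1 a) = trace(a^2 b a^-1)*trace(b) - trace(a^2 b a^-1 b) = -x^2*y*z + x^3 + x*y^2 + x*z^2 - 3*x
trace(a b a b a b) = trace(b a)*trace(b a b a) - trace(b^-1 a^-1)   [split at repeated b] = z^3 - 3*z
trace(b^-1 a b a b a) = trace(a b a b a)*trace(b) - trace(a b a b a b) = x*y*z^2 - y^2*z - z^3 - x*y + 3*z
trace(a b a^-1 b^-1 a b) = trace(b^-1 a b a b)*trace(a) - trace(b^-1 a b a b a) = -x*y*z^2 + x^2*z + y^2*z + z^3 - 3*z
reduce: trace(a^-1 b^-1 a b^-1 a b) = trace(a b a^-1 b^-1 a)*trace(b) - trace(a b a^-1 b^-1 a b) = -x^2*y^2*z + x^3*y + x*y^3 + 2*x*y*z^2 - x^2*z - y^2*z - z^3 - 3*x*y + 3*z
trace(a b^-1 a) = trace(a^2)*trace(b) - trace(a^2 b) = x^2*y - x*z - y
trace(b^-1 a b a^-2 b^-1 a) = trace(a^-1 b^-1 a b^-1 a b)*trace(a) - trace(a^-1 b^-1 a b^-1 a b a) = -x^3*y^2*z + x^4*y + x^2*y^3 + 2*x^2*y*z^2 - x^3*z - x*y^2*z - x*z^3 - 4*x^2*y + 4*x*z + y
trace(a b a^-2 b^-1 a) = trace(b^-1 a^2 b a^-1)*trace(a) - trace(b^-1 a^2 b) = -x^3*y*z + x^4 + x^2*y^2 + x^2*z^2 - 4*x^2 + 2
reduce: trace(b^-2 a b a^-2 b^-1 a) = trace(b^-1 a b a^-2 b^-1 a)*trace(b) - trace(b^-1 a b a^-2 b^-1 a b) = -x^3*y^3*z + x^4*y^2 + x^2*y^4 + 2*x^2*y^2*z^2 - x*y^3*z - x*y*z^3 - x^4 - 5*x^2*y^2 - x^2*z^2 + 4*x*y*z + 4*x^2 + y^2 - 2
trace(b^-1 a b^-3 a b a^-2) = trace(b^-2 a b a^-2 b^-1 a)*trace(b) - trace(b^-2 a b a^-2 b^-1 a b) = -x^3*y^4*z + x^4*y^3 + x^2*y^5 + 2*x^2*y^3*z^2 + x^3*y^2*z - x*y^4*z - x*y^2*z^3 - 2*x^4*y - 6*x^2*y^3 - 3*x^2*y*z^2 + x^3*z + 5*x*y^2*z + x*z^3 + 8*x^2*y + y^3 - 4*x*z - 3*y
trace(b^-1 a b a^-1) = trace(b^-1 a b)*trace(a) - trace(b^-1 a b a) = -x*y*z + x^2 + y^2 + z^2 - 2
trace(b^-2 a b a^-1) = trace(b^-1 a b a^-1)*trace(b) - trace(b^-1 a b a^-1 b) = -x*y^2*z + x^2*y + y^3 + y*z^2 - 3*y
so trace(b^-3 a b a^-1) = trace(b^-2 a b a^-1)*trace(b) - trace(b^-2 a b a^-1 b) = -x*y^3*z + x^2*y^2 + y^4 + y^2*z^2 + x*y*z - x^2 - 4*y^2 - z^2 + 2
reduce: trace(b^-3 a b a^-2 b^-2 a) = trace(b^-1 a b^-3 a b a^-2)*trace(b) - trace(b^-1 a b^-3 a b a^-2 b) = -x^3*y^5*z + x^4*y^4 + x^2*y^6 + 2*x^2*y^4*z^2 + x^3*y^3*z - x*y^5*z - x*y^3*z^3 - 2*x^4*y^2 - 6*x^2*y^4 - 3*x^2*y^2*z^2 + x^3*y*z + 6*x*y^3*z + x*y*z^3 + 7*x^2*y^2 - y^2*z^2 - 5*x*y*z + x^2 + y^2 + z^2 - 2
trace(a^-1 b^-2 a^-1 b^-3 a b a^-1) = trace(b^-3 a b a^-2 b^-2)*trace(a) - trace(b^-3 a b a^-2 b^-2 a) = -x^2*y^4*z^2 + 2*x^3*y^3*z + x*y^5*z + x*y^3*z^3 - x^4*y^2 - x^2*y^4 - 2*x^3*y*z - 5*x*y^3*z - x*y*z^3 + x^4 + 5*x^2*y^2 + x^2*z^2 + y^2*z^2 + 3*x*y*z - 4*x^2 - y^2 - z^2 + 2

-x^2*y^4*z^2 + 2*x^3*y^3*z + x*y^5*z + x*y^3*z^3 - x^4*y^2 - x^2*y^4 - 2*x^3*y*z - 5*x*y^3*z - x*y*z^3 + x^4 + 5*x^2*y^2 + x^2*z^2 + y^2*z^2 + 3*x*y*z - 4*x^2 - y^2 - z^2 + 2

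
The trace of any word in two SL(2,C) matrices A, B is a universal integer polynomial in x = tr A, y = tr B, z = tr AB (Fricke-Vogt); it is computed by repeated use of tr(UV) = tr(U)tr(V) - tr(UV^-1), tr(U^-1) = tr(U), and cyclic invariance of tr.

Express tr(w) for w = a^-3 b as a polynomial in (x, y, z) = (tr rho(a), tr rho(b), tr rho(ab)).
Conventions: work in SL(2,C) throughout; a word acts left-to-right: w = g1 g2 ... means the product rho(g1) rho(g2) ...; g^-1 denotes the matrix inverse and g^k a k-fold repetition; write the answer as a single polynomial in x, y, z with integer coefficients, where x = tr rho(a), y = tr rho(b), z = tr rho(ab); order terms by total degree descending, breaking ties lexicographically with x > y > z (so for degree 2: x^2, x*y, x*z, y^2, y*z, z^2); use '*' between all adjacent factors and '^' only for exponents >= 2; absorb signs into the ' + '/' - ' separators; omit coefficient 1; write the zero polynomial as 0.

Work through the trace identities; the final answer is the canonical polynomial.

x^3*y - x^2*z - 2*x*y + z

trace(b a^-1) = trace(b) trace(a) - trace(b a)   [inverse elimination on a] = x*y - z
trace(a^-1 b a^-1) = trace(b a^-1) trace(a) - trace(b)   [inverse elimination on a] = x^2*y - x*z - y
trace(a^-3 b) = trace(a^-1 b a^-1) trace(a) - trace(a^-1 b)   [inverse elimination on a] = x^3*y - x^2*z - 2*x*y + z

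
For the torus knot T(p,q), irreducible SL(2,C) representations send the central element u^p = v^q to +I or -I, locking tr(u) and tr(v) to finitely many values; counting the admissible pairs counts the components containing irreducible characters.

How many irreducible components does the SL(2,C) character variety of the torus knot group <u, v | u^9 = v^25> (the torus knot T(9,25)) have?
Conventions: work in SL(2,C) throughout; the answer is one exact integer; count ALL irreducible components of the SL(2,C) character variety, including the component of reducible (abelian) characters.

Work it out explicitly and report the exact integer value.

97

In the torus knot group T(9,25), u^9 = v^25 is central, so an irreducible representation sends it to +I or -I (Schur).
This locks tr(u) to 2*cos(pi*alpha/9), alpha in 1..8, and tr(v) to 2*cos(pi*beta/25), beta in 1..24, on each component of irreducible characters.
u^9 = (-1)^alpha I and v^25 = (-1)^beta I must agree, so alpha and beta have equal parity.
Counting: 4 odd alphas x 12 odd betas + 4 even alphas x 12 even betas = 48 + 48 = 96.
That is 96 components of irreducible characters, and with the reducible (abelian) component the total is 97.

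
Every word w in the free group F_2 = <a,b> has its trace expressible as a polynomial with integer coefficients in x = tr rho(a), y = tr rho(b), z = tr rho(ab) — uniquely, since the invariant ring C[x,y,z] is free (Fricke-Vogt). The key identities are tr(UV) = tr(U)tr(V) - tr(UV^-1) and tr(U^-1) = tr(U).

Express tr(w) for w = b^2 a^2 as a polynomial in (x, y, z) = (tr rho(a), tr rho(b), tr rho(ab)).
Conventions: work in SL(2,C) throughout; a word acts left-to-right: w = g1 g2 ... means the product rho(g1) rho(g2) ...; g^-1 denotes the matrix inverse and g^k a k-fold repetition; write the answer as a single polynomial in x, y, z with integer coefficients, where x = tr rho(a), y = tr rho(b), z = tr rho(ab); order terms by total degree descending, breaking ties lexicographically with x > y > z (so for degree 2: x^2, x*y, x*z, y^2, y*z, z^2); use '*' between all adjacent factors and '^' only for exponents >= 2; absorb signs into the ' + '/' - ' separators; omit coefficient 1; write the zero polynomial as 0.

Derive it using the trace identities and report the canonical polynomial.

so trace(b^2 a) = trace(b) trace(a b) - trace(a)  (reduce the b square) = y*z - x
trace(b^2) = trace(b) trace(b) - trace(1)  (reduce the b square) = y^2 - 2
reduce: trace(b^2 a^2) = trace(a) trace(b^2 a) - trace(b^2)  (reduce the a square) = x*y*z - x^2 - y^2 + 2

x*y*z - x^2 - y^2 + 2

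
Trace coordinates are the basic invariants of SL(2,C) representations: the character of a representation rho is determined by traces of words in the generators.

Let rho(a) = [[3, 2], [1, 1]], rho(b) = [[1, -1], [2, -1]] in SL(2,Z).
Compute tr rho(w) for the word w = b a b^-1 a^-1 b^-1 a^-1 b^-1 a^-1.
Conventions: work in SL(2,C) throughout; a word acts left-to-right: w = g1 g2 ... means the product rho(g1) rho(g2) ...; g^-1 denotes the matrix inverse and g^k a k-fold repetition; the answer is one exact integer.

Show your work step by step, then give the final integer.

911

rho(b) = [[1, -1], [2, -1]]
... * rho(a) = [[3, 2], [1, 1]]  ->  [[2, 1], [5, 3]]
... * rho(b^-1) = [[-1, 1], [-2, 1]]  ->  [[-4, 3], [-11, 8]]
... * rho(a^-1) = [[1, -2], [-1, 3]]  ->  [[-7, 17], [-19, 46]]
... * rho(b^-1) = [[-1, 1], [-2, 1]]  ->  [[-27, 10], [-73, 27]]
... * rho(a^-1) = [[1, -2], [-1, 3]]  ->  [[-37, 84], [-100, 227]]
... * rho(b^-1) = [[-1, 1], [-2, 1]]  ->  [[-131, 47], [-354, 127]]
... * rho(a^-1) = [[1, -2], [-1, 3]]  ->  [[-178, 403], [-481, 1089]]
tr = -178 + 1089 = 911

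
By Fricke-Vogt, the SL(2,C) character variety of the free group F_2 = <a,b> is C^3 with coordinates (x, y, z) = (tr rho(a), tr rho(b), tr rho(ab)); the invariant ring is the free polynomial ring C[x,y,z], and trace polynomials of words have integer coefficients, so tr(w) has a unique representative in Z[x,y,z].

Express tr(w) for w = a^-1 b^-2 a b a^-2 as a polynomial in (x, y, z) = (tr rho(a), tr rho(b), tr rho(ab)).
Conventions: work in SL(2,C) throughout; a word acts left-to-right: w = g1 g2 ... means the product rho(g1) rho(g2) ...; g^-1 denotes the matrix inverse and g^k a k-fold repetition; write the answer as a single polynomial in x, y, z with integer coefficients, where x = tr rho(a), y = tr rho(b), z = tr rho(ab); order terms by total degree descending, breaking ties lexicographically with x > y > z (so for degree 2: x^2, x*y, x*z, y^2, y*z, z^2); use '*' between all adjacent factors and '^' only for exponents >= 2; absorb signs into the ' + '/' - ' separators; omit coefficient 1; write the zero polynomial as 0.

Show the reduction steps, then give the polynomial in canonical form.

-x^3*y^2*z + x^4*y + x^2*y^3 + x^2*y*z^2 + x*y^2*z - 5*x^2*y - y^3 - y*z^2 + x*z + 3*y

trace(a b a) = trace(a)*trace(b a) - trace(b)  (reduce the a square) = x*z - y
trace(a b a b) = trace(b a)*trace(b a) - trace(1)  (split on b) = z^2 - 2
and trace(b^-1 a b a) = trace(a b a)*trace(b) - trace(a b a b)  (eliminate b^-1) = x*y*z - y^2 - z^2 + 2
trace(a^-1 b^-1 a b) = trace(b^-1 a b)*trace(a) - trace(b^-1 a b a)  (eliminate a^-1) = -x*y*z + x^2 + y^2 + z^2 - 2
and trace(a^-1 b^-1 a b a^-1) = trace(a^-1 b^-1 a b)*trace(a) - trace(a^-1 b^-1 a b a)  (eliminate a^-1) = -x^2*y*z + x^3 + x*y^2 + x*z^2 - 3*x
and trace(b^-1 a b a^-3) = trace(a^-1 b^-1 a b a^-1)*trace(a) - trace(a^-1 b^-1 a b)  (eliminate a^-1) = -x^3*y*z + x^4 + x^2*y^2 + x^2*z^2 + x*y*z - 4*x^2 - y^2 - z^2 + 2
next, trace(b a^-1) = trace(b)*trace(a) - trace(b a)  (eliminate a^-1) = x*y - z
and trace(b a^-2) = trace(b a^-1)*trace(a) - trace(b)  (eliminate a^-1) = x^2*y - x*z - y
trace(a^-1 b^-2 a b a^-2) = trace(b^-1 a b a^-3)*trace(b) - trace(b^-1 a b a^-3 b)  (eliminate b^-1) = -x^3*y^2*z + x^4*y + x^2*y^3 + x^2*y*z^2 + x*y^2*z - 5*x^2*y - y^3 - y*z^2 + x*z + 3*y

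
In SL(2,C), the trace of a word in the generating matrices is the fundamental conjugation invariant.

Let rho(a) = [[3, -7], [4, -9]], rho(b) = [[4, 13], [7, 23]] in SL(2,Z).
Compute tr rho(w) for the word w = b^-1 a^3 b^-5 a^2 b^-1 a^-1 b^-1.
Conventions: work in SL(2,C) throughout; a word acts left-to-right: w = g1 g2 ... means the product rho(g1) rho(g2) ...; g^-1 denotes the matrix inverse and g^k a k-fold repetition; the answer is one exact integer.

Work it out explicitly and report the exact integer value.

rho(b^-1) = [[23, -13], [-7, 4]]
... * rho(a) = [[3, -7], [4, -9]]  ->  [[17, -44], [-5, 13]]
... * rho(a) = [[3, -7], [4, -9]]  ->  [[-125, 277], [37, -82]]
... * rho(a) = [[3, -7], [4, -9]]  ->  [[733, -1618], [-217, 479]]
... * rho(b^-1) = [[23, -13], [-7, 4]]  ->  [[28185, -16001], [-8344, 4737]]
... * rho(b^-1) = [[23, -13], [-7, 4]]  ->  [[760262, -430409], [-225071, 127420]]
... * rho(b^-1) = [[23, -13], [-7, 4]]  ->  [[20498889, -11605042], [-6068573, 3435603]]
... * rho(b^-1) = [[23, -13], [-7, 4]]  ->  [[552709741, -312905725], [-163626400, 92633861]]
... * rho(b^-1) = [[23, -13], [-7, 4]]  ->  [[14902664118, -8436849533], [-4411844227, 2497678644]]
... * rho(a) = [[3, -7], [4, -9]]  ->  [[10960594222, -28387003029], [-3244818105, 8403801793]]
... * rho(a) = [[3, -7], [4, -9]]  ->  [[-80666229450, 178758867707], [23880752857, -52920489402]]
... * rho(b^-1) = [[23, -13], [-7, 4]]  ->  [[-3106635351299, 1763696453678], [919700741525, -522131744749]]
... * rho(a^-1) = [[-9, 7], [-4, 3]]  ->  [[20904932346979, -16455358098059], [-6188779694729, 4871509956428]]
... * rho(b^-1) = [[23, -13], [-7, 4]]  ->  [[596000950666930, -337585552902963], [-176442502673763, 99940175857189]]
tr = 596000950666930 + 99940175857189 = 695941126524119

695941126524119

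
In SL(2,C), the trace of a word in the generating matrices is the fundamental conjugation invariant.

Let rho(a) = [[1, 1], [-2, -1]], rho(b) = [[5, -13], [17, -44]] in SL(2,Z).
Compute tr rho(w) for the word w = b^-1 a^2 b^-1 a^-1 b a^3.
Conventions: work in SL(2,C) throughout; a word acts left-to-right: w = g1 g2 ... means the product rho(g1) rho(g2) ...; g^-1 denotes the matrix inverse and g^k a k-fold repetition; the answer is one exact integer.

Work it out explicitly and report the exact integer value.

rho(b^-1) = [[-44, 13], [-17, 5]]
... * rho(a) = [[1, 1], [-2, -1]]  ->  [[-70, -57], [-27, -22]]
... * rho(a) = [[1, 1], [-2, -1]]  ->  [[44, -13], [17, -5]]
... * rho(b^-1) = [[-44, 13], [-17, 5]]  ->  [[-1715, 507], [-663, 196]]
... * rho(a^-1) = [[-1, -1], [2, 1]]  ->  [[2729, 2222], [1055, 859]]
... * rho(b) = [[5, -13], [17, -44]]  ->  [[51419, -133245], [19878, -51511]]
... * rho(a) = [[1, 1], [-2, -1]]  ->  [[317909, 184664], [122900, 71389]]
... * rho(a) = [[1, 1], [-2, -1]]  ->  [[-51419, 133245], [-19878, 51511]]
... * rho(a) = [[1, 1], [-2, -1]]  ->  [[-317909, -184664], [-122900, -71389]]
tr = -317909 + -71389 = -389298

-389298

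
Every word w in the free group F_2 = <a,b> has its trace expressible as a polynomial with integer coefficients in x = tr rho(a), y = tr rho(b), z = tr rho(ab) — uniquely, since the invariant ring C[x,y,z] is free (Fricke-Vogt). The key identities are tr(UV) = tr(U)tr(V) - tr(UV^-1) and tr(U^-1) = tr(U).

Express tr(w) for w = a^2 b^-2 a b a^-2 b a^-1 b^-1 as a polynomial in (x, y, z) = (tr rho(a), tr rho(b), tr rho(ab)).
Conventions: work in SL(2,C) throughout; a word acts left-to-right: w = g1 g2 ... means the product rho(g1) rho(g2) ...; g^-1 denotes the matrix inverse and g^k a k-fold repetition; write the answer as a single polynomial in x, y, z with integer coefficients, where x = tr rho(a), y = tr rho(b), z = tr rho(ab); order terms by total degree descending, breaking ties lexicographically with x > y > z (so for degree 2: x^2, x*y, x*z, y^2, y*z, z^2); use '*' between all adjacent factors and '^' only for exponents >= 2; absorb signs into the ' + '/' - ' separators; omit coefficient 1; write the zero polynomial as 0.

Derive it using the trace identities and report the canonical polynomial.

tr(a^2 b) = tr(a) tr(b a) - tr(b) = x*z - y
tr(a^2) = tr(a) tr(a) - tr(1) = x^2 - 2
tr(a b^2 a) = tr(b) tr(a^2 b) - tr(a^2) = x*y*z - x^2 - y^2 + 2
tr(a b a b) = tr(b a) tr(b a) - tr(1) = z^2 - 2
tr(a b^2 a b) = tr(b) tr(a b a b) - tr(a b a) = y*z^2 - x*z - y
tr(b^-1 a b^2 a) = tr(a b^2 a) tr(b) - tr(a b^2 a b) = x*y^2*z - x^2*y - y^3 - y*z^2 + x*z + 3*y
tr(b a b^-2 a b) = tr(b^-1 a b^2 a) tr(b) - tr(b^-1 a b^2 a b) = x*y^3*z - x^2*y^2 - y^4 - y^2*z^2 + x^2 + 4*y^2 - 2
tr(b a b) = tr(b) tr(a b) - tr(a) = y*z - x
tr(a b a b a) = tr(a) tr(b a b a) - tr(b a b) = x*z^2 - y*z - x
tr(a b a b a b) = tr(b a) tr(b a b a) - tr(b^-1 a^-1) = z^3 - 3*z
tr(b^-1 a b a b a) = tr(a b a b a) tr(b) - tr(a b a b a b) = x*y*z^2 - y^2*z - z^3 - x*y + 3*z
tr(b a b^-2 a b a) = tr(b^-1 a b a b a) tr(b) - tr(b^-1 a b a b a b) = x*y^2*z^2 - y^3*z - y*z^3 - x*y^2 - x*z^2 + 4*y*z + x
tr(b a b^-2 a b a^-1) = tr(b a b^-2 a b) tr(a) - tr(b a b^-2 a b a) = x^2*y^3*z - x^3*y^2 - x*y^4 - 2*x*y^2*z^2 + y^3*z + y*z^3 + x^3 + 5*x*y^2 + x*z^2 - 4*y*z - 3*x
tr(a b^-2 a b a^-2 b) = tr(b a b^-2 a b a^-1) tr(a) - tr(b a b^-2 a b) = x^3*y^3*z - x^4*y^2 - x^2*y^4 - 2*x^2*y^2*z^2 + x*y*z^3 + x^4 + 6*x^2*y^2 + x^2*z^2 + y^4 + y^2*z^2 - 4*x*y*z - 4*x^2 - 4*y^2 + 2
tr(a^3 b) = tr(a) tr(a b a) - tr(a b) = x^2*z - x*y - z
tr(a^3) = tr(a) tr(a^2) - tr(a) = x^3 - 3*x
tr(b a^3 b) = tr(b) tr(a^3 b) - tr(a^3) = x^2*y*z - x^3 - x*y^2 - y*z + 3*x
tr(b^2 a^3 b) = tr(b) tr(b a^3 b) - tr(b a^3) = x^2*y^2*z - x^3*y - x*y^3 - x^2*z - y^2*z + 4*x*y + z
tr(b a b^2) = tr(b) tr(a b^2) - tr(a b) = y^2*z - x*y - z
tr(a b a b^2 a) = tr(a) tr(b a b^2 a) - tr(b a b^2) = x*y*z^2 - x^2*z - y^2*z + z
tr(b^2 a^3 b a) = tr(a) tr(a b a b^2 a) - tr(a b a b^2) = x^2*y*z^2 - x^3*z - x*y^2*z - y*z^2 + 2*x*z + y
tr(b^2 a^3 b a^-1) = tr(b^2 a^3 b) tr(a) - tr(b^2 a^3 b a) = x^3*y^2*z - x^4*y - x^2*y^3 - x^2*y*z^2 + 4*x^2*y + y*z^2 - x*z - y
tr(a b a^-2 b^2 a^2) = tr(b^2 a^3 b a^-1) tr(a) - tr(b^2 a^3 b) = x^4*y^2*z - x^5*y - x^3*y^3 - x^3*y*z^2 - x^2*y^2*z + 5*x^3*y + x*y^3 + x*y*z^2 + y^2*z - 5*x*y - z
tr(b^2 a^2 b a b) = tr(b) tr(a^2 b a b^2) - tr(a^2 b a b) = x*y^2*z^2 - x^2*y*z - y^3*z - x*z^2 + 2*y*z + x
tr(a^2 b a b a b) = tr(a) tr(b a b a b a) - tr(b a b a b) = x*z^3 - y*z^2 - 2*x*z + y
tr(a^2 b a b a) = tr(a) tr(b a b a^2) - tr(b a b a) = x^2*z^2 - x*y*z - x^2 - z^2 + 2
tr(b^2 a^2 b a b a) = tr(b) tr(a^2 b a b a b) - tr(a^2 b a b a) = x*y*z^3 - x^2*z^2 - y^2*z^2 - x*y*z + x^2 + y^2 + z^2 - 2
tr(b^2 a^2 b a b a^-1) = tr(b^2 a^2 b a b) tr(a) - tr(b^2 a^2 b a b a) = x^2*y^2*z^2 - x^3*y*z - x*y^3*z - x*y*z^3 + y^2*z^2 + 3*x*y*z - y^2 - z^2 + 2
tr(a b a^-2 b^2 a^2 b) = tr(b^2 a^2 b a b a^-1) tr(a) - tr(b^2 a^2 b a b) = x^3*y^2*z^2 - x^4*y*z - x^2*y^3*z - x^2*y*z^3 + 4*x^2*y*z + y^3*z - x*y^2 - 2*y*z + x
tr(b^-1 a b a^-2 b^2 a^2) = tr(a b a^-2 b^2 a^2) tr(b) - tr(a b a^-2 b^2 a^2 b) = x^4*y^3*z - x^5*y^2 - x^3*y^4 - 2*x^3*y^2*z^2 + x^4*y*z + x^2*y*z^3 + 5*x^3*y^2 + x*y^4 + x*y^2*z^2 - 4*x^2*y*z - 4*x*y^2 + y*z - x
tr(b a^2 b^-2 a b a^-2 b) = tr(b^-1 a b a^-2 b^2 a^2) tr(b) - tr(b^-1 a b a^-2 b^2 a^2 b) = x^4*y^4*z - x^5*y^3 - x^3*y^5 - 2*x^3*y^3*z^2 + x^2*y^2*z^3 + x^5*y + 6*x^3*y^3 + x^3*y*z^2 + x*y^5 + x*y^3*z^2 - 3*x^2*y^2*z - 5*x^3*y - 5*x*y^3 - x*y*z^2 + 4*x*y + z
tr(a b a^3) = tr(a) tr(a b a^2) - tr(a b a) = x^3*z - x^2*y - 2*x*z + y
tr(b a b a^3 b) = tr(b) tr(a b a^3 b) - tr(a b a^3) = x^2*y*z^2 - x^3*z - x*y^2*z - y*z^2 + 2*x*z + y
tr(b a b a^3 b a) = tr(a) tr(a b a b a b a) - tr(a b a b a b) = x^2*z^3 - x*y*z^2 - 2*x^2*z - z^3 + x*y + 3*z
tr(a^-1 b a b a^3 b) = tr(b a b a^3 b) tr(a) - tr(b a b a^3 b a) = x^3*y*z^2 - x^4*z - x^2*y^2*z - x^2*z^3 + 4*x^2*z + z^3 - 3*z
tr(a b a^-2 b a b a^2) = tr(a^-1 b a b a^3 b) tr(a) - tr(a^-1 b a b a^3 b a) = x^4*y*z^2 - x^5*z - x^3*y^2*z - x^3*z^3 - x^2*y*z^2 + 5*x^3*z + x*y^2*z + x*z^3 + y*z^2 - 5*x*z - y
tr(a b a^2 b a) = tr(a) tr(b a^2 b a) - tr(b a^2 b) = x^2*z^2 - 2*x*y*z + y^2 - 2
tr(b a b a^2 b a b) = tr(b) tr(a b a^2 b a b) - tr(a b a^2 b a) = x*y*z^3 - x^2*z^2 - y^2*z^2 + 2
tr(b a b a b a b a) = tr(b a) tr(b a b a b a) - tr(b^-1 a^-1 b^-1 a^-1) = z^4 - 4*z^2 + 2
tr(b a b a b a b) = tr(b) tr(a b a b a b) - tr(a b a b a) = y*z^3 - x*z^2 - 2*y*z + x
tr(b a b a^2 b a b a) = tr(a) tr(b a b a b a b a) - tr(b a b a b a b) = x*z^4 - y*z^3 - 3*x*z^2 + 2*y*z + x
tr(a^-1 b a b a^2 b a b) = tr(b a b a^2 b a b) tr(a) - tr(b a b a^2 b a b a) = x^2*y*z^3 - x^3*z^2 - x*y^2*z^2 - x*z^4 + y*z^3 + 3*x*z^2 - 2*y*z + x
tr(a b a^-2 b a b a^2 b) = tr(a^-1 b a b a^2 b a b) tr(a) - tr(a^-1 b a b a^2 b a b a) = x^3*y*z^3 - x^4*z^2 - x^2*y^2*z^2 - x^2*z^4 + 4*x^2*z^2 + y^2*z^2 - 2*x*y*z + x^2 - 2
tr(b^-1 a b a^-2 b a b a^2) = tr(a b a^-2 b a b a^2) tr(b) - tr(a b a^-2 b a b a^2 b) = x^4*y^2*z^2 - x^5*y*z - x^3*y^3*z - 2*x^3*y*z^3 + x^4*z^2 + x^2*z^4 + 5*x^3*y*z + x*y^3*z + x*y*z^3 - 4*x^2*z^2 - 3*x*y*z - x^2 - y^2 + 2
tr(b a^2 b^-2 a b a^-2 b a) = tr(b^-1 a b a^-2 b a b a^2) tr(b) - tr(b^-1 a b a^-2 b a b a^2 b) = x^4*y^3*z^2 - x^5*y^2*z - x^3*y^4*z - 2*x^3*y^2*z^3 + x^2*y*z^4 + x^5*z + 6*x^3*y^2*z + x^3*z^3 + x*y^4*z + x*y^2*z^3 - 3*x^2*y*z^2 - 5*x^3*z - 4*x*y^2*z - x*z^3 - x^2*y - y^3 - y*z^2 + 5*x*z + 3*y
tr(a^2 b^-2 a b a^-2 b a^-1 b) = tr(b a^2 b^-2 a b a^-2 b) tr(a) - tr(b a^2 b^-2 a b a^-2 b a) = x^5*y^4*z - x^6*y^3 - x^4*y^5 - 3*x^4*y^3*z^2 + x^5*y^2*z + x^3*y^4*z + 3*x^3*y^2*z^3 + x^6*y + 6*x^4*y^3 + x^4*y*z^2 + x^2*y^5 + x^2*y^3*z^2 - x^2*y*z^4 - x^5*z - 9*x^3*y^2*z - x^3*z^3 - x*y^4*z - x*y^2*z^3 - 5*x^4*y - 5*x^2*y^3 + 2*x^2*y*z^2 + 5*x^3*z + 4*x*y^2*z + x*z^3 + 5*x^2*y + y^3 + y*z^2 - 4*x*z - 3*y
tr(a^2 b^-2 a b a^-2 b a^-1 b^-1) = tr(a^2 b^-2 a b a^-2 b a^-1) tr(b) - tr(a^2 b^-2 a b a^-2 b a^-1 b) = -x^5*y^4*z + x^6*y^3 + x^4*y^5 + 3*x^4*y^3*z^2 - x^5*y^2*z - 3*x^3*y^2*z^3 - x^6*y - 7*x^4*y^3 - x^4*y*z^2 - 2*x^2*y^5 - 3*x^2*y^3*z^2 + x^2*y*z^4 + x^5*z + 9*x^3*y^2*z + x^3*z^3 + x*y^4*z + 2*x*y^2*z^3 + 6*x^4*y + 11*x^2*y^3 - x^2*y*z^2 + y^5 + y^3*z^2 - 5*x^3*z - 8*x*y^2*z - x*z^3 - 9*x^2*y - 5*y^3 - y*z^2 + 4*x*z + 5*y

-x^5*y^4*z + x^6*y^3 + x^4*y^5 + 3*x^4*y^3*z^2 - x^5*y^2*z - 3*x^3*y^2*z^3 - x^6*y - 7*x^4*y^3 - x^4*y*z^2 - 2*x^2*y^5 - 3*x^2*y^3*z^2 + x^2*y*z^4 + x^5*z + 9*x^3*y^2*z + x^3*z^3 + x*y^4*z + 2*x*y^2*z^3 + 6*x^4*y + 11*x^2*y^3 - x^2*y*z^2 + y^5 + y^3*z^2 - 5*x^3*z - 8*x*y^2*z - x*z^3 - 9*x^2*y - 5*y^3 - y*z^2 + 4*x*z + 5*y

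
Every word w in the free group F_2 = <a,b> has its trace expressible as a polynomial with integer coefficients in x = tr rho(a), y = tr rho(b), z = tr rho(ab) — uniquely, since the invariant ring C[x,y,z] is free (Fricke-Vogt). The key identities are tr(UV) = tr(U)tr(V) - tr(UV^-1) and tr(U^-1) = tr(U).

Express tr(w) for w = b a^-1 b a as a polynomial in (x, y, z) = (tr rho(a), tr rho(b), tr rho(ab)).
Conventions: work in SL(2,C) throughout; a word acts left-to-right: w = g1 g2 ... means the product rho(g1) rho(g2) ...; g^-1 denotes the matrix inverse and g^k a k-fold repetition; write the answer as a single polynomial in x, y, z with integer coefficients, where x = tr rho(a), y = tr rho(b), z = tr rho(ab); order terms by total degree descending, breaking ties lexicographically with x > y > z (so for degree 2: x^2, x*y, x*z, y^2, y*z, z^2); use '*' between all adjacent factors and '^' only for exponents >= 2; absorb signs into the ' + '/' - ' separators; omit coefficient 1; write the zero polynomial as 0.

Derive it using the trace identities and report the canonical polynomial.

so trace(b a b) = trace(b)*trace(a b) - trace(a) = y*z - x
trace(b a b a) = trace(b a)*trace(b a) - trace(1)   [split at repeated b] = z^2 - 2
reduce: trace(b a^-1 b a) = trace(b a b)*trace(a) - trace(b a b a) = x*y*z - x^2 - z^2 + 2

x*y*z - x^2 - z^2 + 2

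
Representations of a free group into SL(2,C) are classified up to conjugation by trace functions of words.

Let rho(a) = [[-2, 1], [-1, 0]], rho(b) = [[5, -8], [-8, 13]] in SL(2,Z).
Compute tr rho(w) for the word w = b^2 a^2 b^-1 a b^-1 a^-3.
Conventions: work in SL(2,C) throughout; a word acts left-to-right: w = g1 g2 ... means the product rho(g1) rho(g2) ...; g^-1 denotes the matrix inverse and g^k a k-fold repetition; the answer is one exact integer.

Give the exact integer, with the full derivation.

179778

rho(b) = [[5, -8], [-8, 13]]
... * rho(b) = [[5, -8], [-8, 13]]  ->  [[89, -144], [-144, 233]]
... * rho(a) = [[-2, 1], [-1, 0]]  ->  [[-34, 89], [55, -144]]
... * rho(a) = [[-2, 1], [-1, 0]]  ->  [[-21, -34], [34, 55]]
... * rho(b^-1) = [[13, 8], [8, 5]]  ->  [[-545, -338], [882, 547]]
... * rho(a) = [[-2, 1], [-1, 0]]  ->  [[1428, -545], [-2311, 882]]
... * rho(b^-1) = [[13, 8], [8, 5]]  ->  [[14204, 8699], [-22987, -14078]]
... * rho(a^-1) = [[0, -1], [1, -2]]  ->  [[8699, -31602], [-14078, 51143]]
... * rho(a^-1) = [[0, -1], [1, -2]]  ->  [[-31602, 54505], [51143, -88208]]
... * rho(a^-1) = [[0, -1], [1, -2]]  ->  [[54505, -77408], [-88208, 125273]]
tr = 54505 + 125273 = 179778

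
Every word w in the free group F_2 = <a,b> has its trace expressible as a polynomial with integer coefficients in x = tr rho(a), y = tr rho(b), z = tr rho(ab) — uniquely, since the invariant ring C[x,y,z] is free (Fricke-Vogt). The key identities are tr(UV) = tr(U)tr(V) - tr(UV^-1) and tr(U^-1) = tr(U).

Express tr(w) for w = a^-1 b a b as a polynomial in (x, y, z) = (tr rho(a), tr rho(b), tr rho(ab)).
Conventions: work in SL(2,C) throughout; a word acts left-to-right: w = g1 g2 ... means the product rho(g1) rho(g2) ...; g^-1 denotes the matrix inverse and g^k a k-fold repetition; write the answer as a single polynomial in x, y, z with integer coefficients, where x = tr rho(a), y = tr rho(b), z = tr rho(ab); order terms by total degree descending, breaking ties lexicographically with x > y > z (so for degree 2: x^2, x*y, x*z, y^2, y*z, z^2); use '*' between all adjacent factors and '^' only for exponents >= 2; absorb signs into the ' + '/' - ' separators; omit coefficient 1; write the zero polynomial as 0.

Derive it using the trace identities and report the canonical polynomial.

x*y*z - x^2 - z^2 + 2

so tr(b a b) = tr(b) * tr(a b) - tr(a) = y*z - x
reduce: tr(b a b a) = tr(b a) * tr(b a) - tr(1) = z^2 - 2
so tr(a^-1 b a b) = tr(b a b) * tr(a) - tr(b a b a) = x*y*z - x^2 - z^2 + 2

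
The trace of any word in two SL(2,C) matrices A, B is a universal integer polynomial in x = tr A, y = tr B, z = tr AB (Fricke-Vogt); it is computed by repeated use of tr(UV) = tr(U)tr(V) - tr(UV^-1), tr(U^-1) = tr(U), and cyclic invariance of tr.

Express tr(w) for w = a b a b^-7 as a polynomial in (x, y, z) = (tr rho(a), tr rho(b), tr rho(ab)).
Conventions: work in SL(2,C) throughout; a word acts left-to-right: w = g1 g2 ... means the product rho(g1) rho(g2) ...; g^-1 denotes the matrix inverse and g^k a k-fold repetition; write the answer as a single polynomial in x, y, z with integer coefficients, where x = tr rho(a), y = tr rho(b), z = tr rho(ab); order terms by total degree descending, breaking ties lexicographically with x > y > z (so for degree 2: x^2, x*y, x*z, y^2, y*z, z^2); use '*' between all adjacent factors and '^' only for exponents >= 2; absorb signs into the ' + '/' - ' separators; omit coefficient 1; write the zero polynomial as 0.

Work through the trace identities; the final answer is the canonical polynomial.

x*y^7*z - y^8 - y^6*z^2 - 6*x*y^5*z + 8*y^6 + 5*y^4*z^2 + 10*x*y^3*z - 20*y^4 - 6*y^2*z^2 - 4*x*y*z + 16*y^2 + z^2 - 2

trace(a b a) = trace(a) trace(b a) - trace(b)  (reduce the a square) = x*z - y
trace(a b a b) = trace(b a) trace(b a) - trace(1)  (split on b) = z^2 - 2
trace(a b a b^-1) = trace(a b a) trace(b) - trace(a b a b)  (eliminate b^-1) = x*y*z - y^2 - z^2 + 2
use: trace(b^-2 a b a) = trace(a b a b^-1) trace(b) - trace(a b a)  (eliminate b^-1) = x*y^2*z - y^3 - y*z^2 - x*z + 3*y
trace(b^-3 a b a) = trace(b^-2 a b a) trace(b) - trace(b^-2 a b a b)  (eliminate b^-1) = x*y^3*z - y^4 - y^2*z^2 - 2*x*y*z + 4*y^2 + z^2 - 2
trace(b^-1 a b a b^-3) = trace(b^-3 a b a) trace(b) - trace(b^-3 a b a b)  (eliminate b^-1) = x*y^4*z - y^5 - y^3*z^2 - 3*x*y^2*z + 5*y^3 + 2*y*z^2 + x*z - 5*y
use: trace(b^-3 a b a b^-2) = trace(b^-1 a b a b^-3) trace(b) - trace(b^-1 a b a b^-2)  (eliminate b^-1) = x*y^5*z - y^6 - y^4*z^2 - 4*x*y^3*z + 6*y^4 + 3*y^2*z^2 + 3*x*y*z - 9*y^2 - z^2 + 2
use: trace(b^-6 a b a) = trace(b^-3 a b a b^-2) trace(b) - trace(b^-3 a b a b^-1)  (eliminate b^-1) = x*y^6*z - y^7 - y^5*z^2 - 5*x*y^4*z + 7*y^5 + 4*y^3*z^2 + 6*x*y^2*z - 14*y^3 - 3*y*z^2 - x*z + 7*y
trace(a b a b^-7) = trace(b^-6 a b a) trace(b) - trace(b^-6 a b a b)  (eliminate b^-1) = x*y^7*z - y^8 - y^6*z^2 - 6*x*y^5*z + 8*y^6 + 5*y^4*z^2 + 10*x*y^3*z - 20*y^4 - 6*y^2*z^2 - 4*x*y*z + 16*y^2 + z^2 - 2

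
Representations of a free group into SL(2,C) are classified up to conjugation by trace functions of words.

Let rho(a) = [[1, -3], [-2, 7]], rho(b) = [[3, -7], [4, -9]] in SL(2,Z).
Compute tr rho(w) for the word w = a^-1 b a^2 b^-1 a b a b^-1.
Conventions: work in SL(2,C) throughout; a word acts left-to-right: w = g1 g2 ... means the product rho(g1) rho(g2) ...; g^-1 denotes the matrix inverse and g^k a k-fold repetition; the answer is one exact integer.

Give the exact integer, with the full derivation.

rho(a^-1) = [[7, 3], [2, 1]]
... * rho(b) = [[3, -7], [4, -9]]  ->  [[33, -76], [10, -23]]
... * rho(a) = [[1, -3], [-2, 7]]  ->  [[185, -631], [56, -191]]
... * rho(a) = [[1, -3], [-2, 7]]  ->  [[1447, -4972], [438, -1505]]
... * rho(b^-1) = [[-9, 7], [-4, 3]]  ->  [[6865, -4787], [2078, -1449]]
... * rho(a) = [[1, -3], [-2, 7]]  ->  [[16439, -54104], [4976, -16377]]
... * rho(b) = [[3, -7], [4, -9]]  ->  [[-167099, 371863], [-50580, 112561]]
... * rho(a) = [[1, -3], [-2, 7]]  ->  [[-910825, 3104338], [-275702, 939667]]
... * rho(b^-1) = [[-9, 7], [-4, 3]]  ->  [[-4219927, 2937239], [-1277350, 889087]]
tr = -4219927 + 889087 = -3330840

-3330840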